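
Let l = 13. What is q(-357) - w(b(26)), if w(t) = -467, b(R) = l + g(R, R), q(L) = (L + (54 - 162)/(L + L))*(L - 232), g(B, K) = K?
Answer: 25067458/119 ≈ 2.1065e+5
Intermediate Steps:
q(L) = (-232 + L)*(L - 54/L) (q(L) = (L - 108*1/(2*L))*(-232 + L) = (L - 54/L)*(-232 + L) = (-232 + L)*(L - 54/L))
b(R) = 13 + R
q(-357) - w(b(26)) = (-54 + (-357)² - 232*(-357) + 12528/(-357)) - 1*(-467) = (-54 + 127449 + 82824 + 12528*(-1/357)) + 467 = (-54 + 127449 + 82824 - 4176/119) + 467 = 25011885/119 + 467 = 25067458/119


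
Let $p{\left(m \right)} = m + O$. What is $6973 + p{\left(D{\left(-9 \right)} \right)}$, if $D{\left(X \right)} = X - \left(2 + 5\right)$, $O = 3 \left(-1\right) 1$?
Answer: $6954$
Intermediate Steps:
$O = -3$ ($O = \left(-3\right) 1 = -3$)
$D{\left(X \right)} = -7 + X$ ($D{\left(X \right)} = X - 7 = -7 + X$)
$p{\left(m \right)} = -3 + m$ ($p{\left(m \right)} = m - 3 = -3 + m$)
$6973 + p{\left(D{\left(-9 \right)} \right)} = 6973 - 19 = 6954$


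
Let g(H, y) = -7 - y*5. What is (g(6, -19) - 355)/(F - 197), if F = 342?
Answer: -267/145 ≈ -1.8414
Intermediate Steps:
g(H, y) = -7 - 5*y
(g(6, -19) - 355)/(F - 197) = ((-7 - 5*(-19)) - 355)/(342 - 197) = ((-7 + 95) - 355)/145 = (88 - 355)*(1/145) = -267*1/145 = -267/145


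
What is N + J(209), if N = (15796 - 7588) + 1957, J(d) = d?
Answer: 10374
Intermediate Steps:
N = 10165 (N = 8208 + 1957 = 10165)
N + J(209) = 10165 + 209 = 10374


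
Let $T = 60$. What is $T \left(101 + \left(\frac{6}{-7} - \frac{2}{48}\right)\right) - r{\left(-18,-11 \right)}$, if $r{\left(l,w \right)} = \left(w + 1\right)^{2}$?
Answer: $\frac{82685}{14} \approx 5906.1$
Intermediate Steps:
$r{\left(l,w \right)} = \left(1 + w\right)^{2}$
$T \left(101 + \left(\frac{6}{-7} - \frac{2}{48}\right)\right) - r{\left(-18,-11 \right)} = 60 \left(101 + \left(\frac{6}{-7} - \frac{2}{48}\right)\right) - \left(1 - 11\right)^{2} = 60 \left(101 + \left(6 \left(- \frac{1}{7}\right) - \frac{1}{24}\right)\right) - \left(-10\right)^{2} = 60 \left(101 - \frac{151}{168}\right) - 100 = 60 \cdot \frac{16817}{168} - 100 = \frac{84085}{14} - 100 = \frac{82685}{14}$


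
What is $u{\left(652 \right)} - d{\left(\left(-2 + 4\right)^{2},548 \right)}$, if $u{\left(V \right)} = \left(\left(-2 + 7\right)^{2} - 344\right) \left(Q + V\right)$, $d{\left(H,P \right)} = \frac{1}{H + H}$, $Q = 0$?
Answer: $- \frac{1663905}{8} \approx -2.0799 \cdot 10^{5}$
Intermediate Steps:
$d{\left(H,P \right)} = \frac{1}{2 H}$
$u{\left(V \right)} = - 319 V$ ($u{\left(V \right)} = \left(\left(-2 + 7\right)^{2} - 344\right) \left(0 + V\right) = \left(5^{2} - 344\right) V = \left(25 - 344\right) V = - 319 V$)
$u{\left(652 \right)} - d{\left(\left(-2 + 4\right)^{2},548 \right)} = \left(-319\right) 652 - \frac{1}{2 \left(-2 + 4\right)^{2}} = -207988 - \frac{1}{2 \cdot 2^{2}} = -207988 - \frac{1}{2 \cdot 4} = -207988 - \frac{1}{2} \cdot \frac{1}{4} = -207988 - \frac{1}{8} = - \frac{1663905}{8}$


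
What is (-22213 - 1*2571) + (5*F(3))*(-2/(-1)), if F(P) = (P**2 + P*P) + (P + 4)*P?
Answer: -24394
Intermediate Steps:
F(P) = 2*P**2 + P*(4 + P) (F(P) = (P**2 + P**2) + (4 + P)*P = 2*P**2 + P*(4 + P))
(-22213 - 1*2571) + (5*F(3))*(-2/(-1)) = (-22213 - 1*2571) + (5*(3*(4 + 3*3)))*(-2/(-1)) = (-22213 - 2571) + (5*(3*(4 + 9)))*(-2*(-1)) = -24784 + (5*(3*13))*2 = -24784 + (5*39)*2 = -24784 + 195*2 = -24784 + 390 = -24394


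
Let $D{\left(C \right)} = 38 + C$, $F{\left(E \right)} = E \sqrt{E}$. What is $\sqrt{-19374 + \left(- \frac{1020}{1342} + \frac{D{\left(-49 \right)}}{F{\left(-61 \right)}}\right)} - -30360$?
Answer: $30360 + \frac{\sqrt{-8723311344 - 1331 i \sqrt{61}}}{671} \approx 30360.0 - 139.19 i$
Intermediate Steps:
$F{\left(E \right)} = E^{\frac{3}{2}}$
$\sqrt{-19374 + \left(- \frac{1020}{1342} + \frac{D{\left(-49 \right)}}{F{\left(-61 \right)}}\right)} - -30360 = \sqrt{-19374 + \left(- \frac{1020}{1342} + \frac{38 - 49}{\left(-61\right)^{\frac{3}{2}}}\right)} - -30360 = \sqrt{-19374 - \left(\frac{510}{671} + \frac{11}{\left(-61\right) i \sqrt{61}}\right)} + 30360 = \sqrt{-19374 - \left(\frac{510}{671} + 11 \frac{i \sqrt{61}}{3721}\right)} + 30360 = \sqrt{-19374 - \left(\frac{510}{671} + \frac{11 i \sqrt{61}}{3721}\right)} + 30360 = \sqrt{- \frac{13000464}{671} - \frac{11 i \sqrt{61}}{3721}} + 30360 = 30360 + \sqrt{- \frac{13000464}{671} - \frac{11 i \sqrt{61}}{3721}}$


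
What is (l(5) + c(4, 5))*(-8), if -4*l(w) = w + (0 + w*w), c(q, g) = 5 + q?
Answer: -12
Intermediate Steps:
l(w) = -w/4 - w**2/4 (l(w) = -(w + (0 + w*w))/4 = -(w + (0 + w**2))/4 = -(w + w**2)/4 = -w/4 - w**2/4)
(l(5) + c(4, 5))*(-8) = (-1/4*5*(1 + 5) + (5 + 4))*(-8) = (-1/4*5*6 + 9)*(-8) = (-15/2 + 9)*(-8) = (3/2)*(-8) = -12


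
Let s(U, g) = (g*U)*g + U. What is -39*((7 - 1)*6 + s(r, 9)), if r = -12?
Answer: 36972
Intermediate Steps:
s(U, g) = U + U*g² (s(U, g) = (U*g)*g + U = U*g² + U = U + U*g²)
-39*((7 - 1)*6 + s(r, 9)) = -39*((7 - 1)*6 - 12*(1 + 9²)) = -39*(6*6 - 12*(1 + 81)) = -39*(36 - 12*82) = -39*(36 - 984) = -39*(-948) = 36972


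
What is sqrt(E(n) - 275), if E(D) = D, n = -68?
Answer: 7*I*sqrt(7) ≈ 18.52*I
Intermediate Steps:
sqrt(E(n) - 275) = sqrt(-68 - 275) = sqrt(-343) = 7*I*sqrt(7)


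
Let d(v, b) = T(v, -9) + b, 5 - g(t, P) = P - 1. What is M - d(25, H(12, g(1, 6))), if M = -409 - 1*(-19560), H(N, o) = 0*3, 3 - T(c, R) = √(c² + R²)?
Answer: 19148 + √706 ≈ 19175.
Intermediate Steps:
g(t, P) = 6 - P (g(t, P) = 5 - (P - 1) = 5 - (-1 + P) = 5 + (1 - P) = 6 - P)
T(c, R) = 3 - √(R² + c²) (T(c, R) = 3 - √(c² + R²) = 3 - √(R² + c²))
H(N, o) = 0
d(v, b) = 3 + b - √(81 + v²) (d(v, b) = (3 - √((-9)² + v²)) + b = (3 - √(81 + v²)) + b = 3 + b - √(81 + v²))
M = 19151 (M = -409 + 19560 = 19151)
M - d(25, H(12, g(1, 6))) = 19151 - (3 + 0 - √(81 + 25²)) = 19151 - (3 + 0 - √(81 + 625)) = 19151 - (3 + 0 - √706) = 19151 - (3 - √706) = 19151 + (-3 + √706) = 19148 + √706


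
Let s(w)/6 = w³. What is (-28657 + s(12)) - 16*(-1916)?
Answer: 12367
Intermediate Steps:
s(w) = 6*w³
(-28657 + s(12)) - 16*(-1916) = (-28657 + 6*12³) - 16*(-1916) = (-28657 + 6*1728) + 30656 = (-28657 + 10368) + 30656 = -18289 + 30656 = 12367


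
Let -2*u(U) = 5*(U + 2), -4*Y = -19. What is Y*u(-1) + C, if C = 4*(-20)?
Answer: -735/8 ≈ -91.875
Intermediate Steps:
C = -80
Y = 19/4 (Y = -¼*(-19) = 19/4 ≈ 4.7500)
u(U) = -5 - 5*U/2 (u(U) = -5*(U + 2)/2 = -5*(2 + U)/2 = -(10 + 5*U)/2 = -5 - 5*U/2)
Y*u(-1) + C = 19*(-5 - 5/2*(-1))/4 - 80 = 19*(-5 + 5/2)/4 - 80 = (19/4)*(-5/2) - 80 = -95/8 - 80 = -735/8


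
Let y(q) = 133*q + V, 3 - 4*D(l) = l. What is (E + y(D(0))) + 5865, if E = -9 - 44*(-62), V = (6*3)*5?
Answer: 35095/4 ≈ 8773.8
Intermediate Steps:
D(l) = ¾ - l/4
V = 90 (V = 18*5 = 90)
y(q) = 90 + 133*q (y(q) = 133*q + 90 = 90 + 133*q)
E = 2719 (E = -9 + 2728 = 2719)
(E + y(D(0))) + 5865 = (2719 + (90 + 133*(¾ - ¼*0))) + 5865 = (2719 + (90 + 133*(¾ + 0))) + 5865 = (2719 + (90 + 133*(¾))) + 5865 = (2719 + (90 + 399/4)) + 5865 = (2719 + 759/4) + 5865 = 11635/4 + 5865 = 35095/4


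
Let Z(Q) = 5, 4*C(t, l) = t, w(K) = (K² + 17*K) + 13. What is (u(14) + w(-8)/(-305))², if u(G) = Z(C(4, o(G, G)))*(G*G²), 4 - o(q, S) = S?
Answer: 17511370946281/93025 ≈ 1.8824e+8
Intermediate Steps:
o(q, S) = 4 - S
w(K) = 13 + K² + 17*K
C(t, l) = t/4
u(G) = 5*G³ (u(G) = 5*(G*G²) = 5*G³)
(u(14) + w(-8)/(-305))² = (5*14³ + (13 + (-8)² + 17*(-8))/(-305))² = (5*2744 + (13 + 64 - 136)*(-1/305))² = (13720 - 59*(-1/305))² = (13720 + 59/305)² = (4184659/305)² = 17511370946281/93025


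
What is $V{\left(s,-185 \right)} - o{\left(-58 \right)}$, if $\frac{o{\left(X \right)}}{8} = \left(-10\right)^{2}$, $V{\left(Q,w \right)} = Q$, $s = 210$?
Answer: $-590$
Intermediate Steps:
$o{\left(X \right)} = 800$ ($o{\left(X \right)} = 8 \left(-10\right)^{2} = 8 \cdot 100 = 800$)
$V{\left(s,-185 \right)} - o{\left(-58 \right)} = 210 - 800 = -590$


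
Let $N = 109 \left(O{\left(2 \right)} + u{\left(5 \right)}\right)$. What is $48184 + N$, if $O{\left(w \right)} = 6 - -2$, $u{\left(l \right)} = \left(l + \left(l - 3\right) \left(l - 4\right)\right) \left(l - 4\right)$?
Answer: $49819$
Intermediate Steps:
$u{\left(l \right)} = \left(-4 + l\right) \left(l + \left(-4 + l\right) \left(-3 + l\right)\right)$ ($u{\left(l \right)} = \left(l + \left(-3 + l\right) \left(-4 + l\right)\right) \left(-4 + l\right) = \left(l + \left(-4 + l\right) \left(-3 + l\right)\right) \left(-4 + l\right) = \left(-4 + l\right) \left(l + \left(-4 + l\right) \left(-3 + l\right)\right)$)
$O{\left(w \right)} = 8$ ($O{\left(w \right)} = 6 + 2 = 8$)
$N = 1635$ ($N = 109 \left(8 + \left(-48 + 5^{3} - 10 \cdot 5^{2} + 36 \cdot 5\right)\right) = 109 \left(8 + \left(-48 + 125 - 250 + 180\right)\right) = 109 \left(8 + 7\right) = 109 \cdot 15 = 1635$)
$48184 + N = 48184 + 1635 = 49819$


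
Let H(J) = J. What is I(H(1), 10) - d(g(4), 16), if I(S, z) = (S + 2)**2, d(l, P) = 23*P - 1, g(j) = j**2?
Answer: -358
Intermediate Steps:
d(l, P) = -1 + 23*P
I(S, z) = (2 + S)**2
I(H(1), 10) - d(g(4), 16) = (2 + 1)**2 - (-1 + 23*16) = 3**2 - (-1 + 368) = 9 - 1*367 = 9 - 367 = -358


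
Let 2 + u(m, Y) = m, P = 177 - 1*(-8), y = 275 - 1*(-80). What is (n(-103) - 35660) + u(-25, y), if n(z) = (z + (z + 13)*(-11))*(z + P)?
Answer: 37047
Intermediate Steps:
y = 355 (y = 275 + 80 = 355)
P = 185 (P = 177 + 8 = 185)
n(z) = (-143 - 10*z)*(185 + z) (n(z) = (z + (z + 13)*(-11))*(z + 185) = (z + (13 + z)*(-11))*(185 + z) = (z + (-143 - 11*z))*(185 + z) = (-143 - 10*z)*(185 + z))
u(m, Y) = -2 + m
(n(-103) - 35660) + u(-25, y) = ((-26455 - 1993*(-103) - 10*(-103)²) - 35660) + (-2 - 25) = ((-26455 + 205279 - 10*10609) - 35660) - 27 = ((-26455 + 205279 - 106090) - 35660) - 27 = (72734 - 35660) - 27 = 37074 - 27 = 37047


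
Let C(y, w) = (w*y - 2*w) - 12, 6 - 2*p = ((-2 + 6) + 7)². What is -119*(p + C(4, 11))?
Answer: 11305/2 ≈ 5652.5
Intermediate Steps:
p = -115/2 (p = 3 - ((-2 + 6) + 7)²/2 = 3 - (4 + 7)²/2 = 3 - ½*11² = 3 - ½*121 = 3 - 121/2 = -115/2 ≈ -57.500)
C(y, w) = -12 - 2*w + w*y (C(y, w) = (-2*w + w*y) - 12 = -12 - 2*w + w*y)
-119*(p + C(4, 11)) = -119*(-115/2 + (-12 - 2*11 + 11*4)) = -119*(-115/2 + (-12 - 22 + 44)) = -119*(-115/2 + 10) = -119*(-95/2) = 11305/2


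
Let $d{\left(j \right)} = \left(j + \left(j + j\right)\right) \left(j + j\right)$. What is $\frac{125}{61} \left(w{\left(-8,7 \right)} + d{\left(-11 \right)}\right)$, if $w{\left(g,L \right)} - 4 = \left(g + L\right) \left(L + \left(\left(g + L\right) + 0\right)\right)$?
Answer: $\frac{90500}{61} \approx 1483.6$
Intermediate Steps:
$d{\left(j \right)} = 6 j^{2}$ ($d{\left(j \right)} = \left(j + 2 j\right) 2 j = 3 j 2 j = 6 j^{2}$)
$w{\left(g,L \right)} = 4 + \left(L + g\right) \left(g + 2 L\right)$ ($w{\left(g,L \right)} = 4 + \left(g + L\right) \left(L + \left(\left(g + L\right) + 0\right)\right) = 4 + \left(L + g\right) \left(L + \left(\left(L + g\right) + 0\right)\right) = 4 + \left(L + g\right) \left(L + \left(L + g\right)\right) = 4 + \left(L + g\right) \left(g + 2 L\right)$)
$\frac{125}{61} \left(w{\left(-8,7 \right)} + d{\left(-11 \right)}\right) = \frac{125}{61} \left(\left(4 + \left(-8\right)^{2} + 2 \cdot 7^{2} + 3 \cdot 7 \left(-8\right)\right) + 6 \left(-11\right)^{2}\right) = 125 \cdot \frac{1}{61} \left(\left(4 + 64 + 2 \cdot 49 - 168\right) + 6 \cdot 121\right) = \frac{125 \left(\left(4 + 64 + 98 - 168\right) + 726\right)}{61} = \frac{125 \left(-2 + 726\right)}{61} = \frac{125}{61} \cdot 724 = \frac{90500}{61}$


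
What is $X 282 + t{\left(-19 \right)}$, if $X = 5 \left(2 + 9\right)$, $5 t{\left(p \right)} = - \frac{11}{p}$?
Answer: $\frac{1473461}{95} \approx 15510.0$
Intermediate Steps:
$t{\left(p \right)} = - \frac{11}{5 p}$ ($t{\left(p \right)} = \frac{\left(-11\right) \frac{1}{p}}{5} = - \frac{11}{5 p}$)
$X = 55$ ($X = 5 \cdot 11 = 55$)
$X 282 + t{\left(-19 \right)} = 55 \cdot 282 - \frac{11}{5 \left(-19\right)} = 15510 - - \frac{11}{95} = 15510 + \frac{11}{95} = \frac{1473461}{95}$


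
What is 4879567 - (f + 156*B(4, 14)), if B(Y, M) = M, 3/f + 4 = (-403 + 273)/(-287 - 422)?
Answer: 4399400175/902 ≈ 4.8774e+6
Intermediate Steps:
f = -709/902 (f = 3/(-4 + (-403 + 273)/(-287 - 422)) = 3/(-4 - 130/(-709)) = 3/(-4 - 130*(-1/709)) = 3/(-4 + 130/709) = 3/(-2706/709) = 3*(-709/2706) = -709/902 ≈ -0.78603)
4879567 - (f + 156*B(4, 14)) = 4879567 - (-709/902 + 156*14) = 4879567 - (-709/902 + 2184) = 4879567 - 1*1969259/902 = 4879567 - 1969259/902 = 4399400175/902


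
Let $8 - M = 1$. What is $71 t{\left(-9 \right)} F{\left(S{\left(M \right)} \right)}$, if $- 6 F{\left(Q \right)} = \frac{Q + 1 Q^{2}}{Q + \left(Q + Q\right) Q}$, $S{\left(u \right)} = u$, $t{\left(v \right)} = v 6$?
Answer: $\frac{1704}{5} \approx 340.8$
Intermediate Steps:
$t{\left(v \right)} = 6 v$
$M = 7$ ($M = 8 - 1 = 7$)
$F{\left(Q \right)} = - \frac{Q + Q^{2}}{6 \left(Q + 2 Q^{2}\right)}$ ($F{\left(Q \right)} = - \frac{\left(Q + 1 Q^{2}\right) \frac{1}{Q + \left(Q + Q\right) Q}}{6} = - \frac{\left(Q + Q^{2}\right) \frac{1}{Q + 2 Q Q}}{6} = - \frac{\left(Q + Q^{2}\right) \frac{1}{Q + 2 Q^{2}}}{6} = - \frac{\frac{1}{Q + 2 Q^{2}} \left(Q + Q^{2}\right)}{6} = - \frac{Q + Q^{2}}{6 \left(Q + 2 Q^{2}\right)}$)
$71 t{\left(-9 \right)} F{\left(S{\left(M \right)} \right)} = 71 \cdot 6 \left(-9\right) \frac{-1 - 7}{6 \left(1 + 2 \cdot 7\right)} = 71 \left(-54\right) \frac{-1 - 7}{6 \left(1 + 14\right)} = - 3834 \cdot \frac{1}{6} \cdot \frac{1}{15} \left(-8\right) = \left(-3834\right) \left(- \frac{4}{45}\right) = \frac{1704}{5}$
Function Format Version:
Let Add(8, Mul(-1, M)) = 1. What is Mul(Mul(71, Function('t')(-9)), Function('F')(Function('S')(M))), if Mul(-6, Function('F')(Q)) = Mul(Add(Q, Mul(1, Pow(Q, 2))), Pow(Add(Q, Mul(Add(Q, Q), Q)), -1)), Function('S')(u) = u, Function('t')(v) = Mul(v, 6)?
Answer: Rational(1704, 5) ≈ 340.80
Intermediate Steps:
Function('t')(v) = Mul(6, v)
M = 7 (M = Add(8, Mul(-1, 1)) = Add(8, -1) = 7)
Function('F')(Q) = Mul(Rational(-1, 6), Pow(Add(Q, Mul(2, Pow(Q, 2))), -1), Add(Q, Pow(Q, 2))) (Function('F')(Q) = Mul(Rational(-1, 6), Mul(Add(Q, Mul(1, Pow(Q, 2))), Pow(Add(Q, Mul(Add(Q, Q), Q)), -1))) = Mul(Rational(-1, 6), Mul(Add(Q, Pow(Q, 2)), Pow(Add(Q, Mul(Mul(2, Q), Q)), -1))) = Mul(Rational(-1, 6), Mul(Add(Q, Pow(Q, 2)), Pow(Add(Q, Mul(2, Pow(Q, 2))), -1))) = Mul(Rational(-1, 6), Mul(Pow(Add(Q, Mul(2, Pow(Q, 2))), -1), Add(Q, Pow(Q, 2)))) = Mul(Rational(-1, 6), Pow(Add(Q, Mul(2, Pow(Q, 2))), -1), Add(Q, Pow(Q, 2))))
Mul(Mul(71, Function('t')(-9)), Function('F')(Function('S')(M))) = Mul(Mul(71, Mul(6, -9)), Mul(Rational(1, 6), Pow(Add(1, Mul(2, 7)), -1), Add(-1, Mul(-1, 7)))) = Mul(Mul(71, -54), Mul(Rational(1, 6), Pow(Add(1, 14), -1), Add(-1, -7))) = Mul(-3834, Mul(Rational(1, 6), Pow(15, -1), -8)) = Mul(-3834, Mul(Rational(1, 6), Rational(1, 15), -8)) = Mul(-3834, Rational(-4, 45)) = Rational(1704, 5)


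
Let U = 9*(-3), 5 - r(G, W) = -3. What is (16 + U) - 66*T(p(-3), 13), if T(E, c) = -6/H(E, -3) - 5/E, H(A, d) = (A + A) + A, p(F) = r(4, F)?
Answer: 187/4 ≈ 46.750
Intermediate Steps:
r(G, W) = 8 (r(G, W) = 5 - 1*(-3) = 5 + 3 = 8)
p(F) = 8
H(A, d) = 3*A (H(A, d) = 2*A + A = 3*A)
U = -27
T(E, c) = -7/E (T(E, c) = -6*1/(3*E) - 5/E = -2/E - 5/E = -7/E)
(16 + U) - 66*T(p(-3), 13) = (16 - 27) - (-462)/8 = -11 - (-462)/8 = -11 - 66*(-7/8) = -11 + 231/4 = 187/4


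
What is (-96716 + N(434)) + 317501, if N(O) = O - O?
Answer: 220785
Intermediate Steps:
N(O) = 0
(-96716 + N(434)) + 317501 = (-96716 + 0) + 317501 = -96716 + 317501 = 220785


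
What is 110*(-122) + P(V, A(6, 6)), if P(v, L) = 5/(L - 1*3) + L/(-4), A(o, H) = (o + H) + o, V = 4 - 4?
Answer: -80545/6 ≈ -13424.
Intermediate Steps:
V = 0
A(o, H) = H + 2*o (A(o, H) = (H + o) + o = H + 2*o)
P(v, L) = 5/(-3 + L) - L/4 (P(v, L) = 5/(L - 3) + L*(-¼) = 5/(-3 + L) - L/4)
110*(-122) + P(V, A(6, 6)) = 110*(-122) + (20 - (6 + 2*6)² + 3*(6 + 2*6))/(4*(-3 + (6 + 2*6))) = -13420 + (20 - (6 + 12)² + 3*(6 + 12))/(4*(-3 + (6 + 12))) = -13420 + (20 - 1*18² + 3*18)/(4*(-3 + 18)) = -13420 + (¼)*(20 - 1*324 + 54)/15 = -13420 + (¼)*(1/15)*(20 - 324 + 54) = -13420 + (¼)*(1/15)*(-250) = -13420 - 25/6 = -80545/6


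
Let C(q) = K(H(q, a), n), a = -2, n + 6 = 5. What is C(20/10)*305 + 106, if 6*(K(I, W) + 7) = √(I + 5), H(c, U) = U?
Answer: -2029 + 305*√3/6 ≈ -1941.0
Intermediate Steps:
n = -1 (n = -6 + 5 = -1)
K(I, W) = -7 + √(5 + I)/6 (K(I, W) = -7 + √(I + 5)/6 = -7 + √(5 + I)/6)
C(q) = -7 + √3/6 (C(q) = -7 + √(5 - 2)/6 = -7 + √3/6)
C(20/10)*305 + 106 = (-7 + √3/6)*305 + 106 = (-2135 + 305*√3/6) + 106 = -2029 + 305*√3/6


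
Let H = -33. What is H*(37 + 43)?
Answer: -2640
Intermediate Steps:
H*(37 + 43) = -33*(37 + 43) = -33*80 = -2640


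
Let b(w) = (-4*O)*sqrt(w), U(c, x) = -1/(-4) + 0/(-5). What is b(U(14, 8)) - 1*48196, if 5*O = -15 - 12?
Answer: -240926/5 ≈ -48185.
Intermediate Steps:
O = -27/5 (O = (-15 - 12)/5 = (1/5)*(-27) = -27/5 ≈ -5.4000)
U(c, x) = 1/4 (U(c, x) = -1*(-1/4) + 0*(-1/5) = 1/4 + 0 = 1/4)
b(w) = 108*sqrt(w)/5 (b(w) = (-4*(-27/5))*sqrt(w) = 108*sqrt(w)/5)
b(U(14, 8)) - 1*48196 = 108*sqrt(1/4)/5 - 1*48196 = (108/5)*(1/2) - 48196 = 54/5 - 48196 = -240926/5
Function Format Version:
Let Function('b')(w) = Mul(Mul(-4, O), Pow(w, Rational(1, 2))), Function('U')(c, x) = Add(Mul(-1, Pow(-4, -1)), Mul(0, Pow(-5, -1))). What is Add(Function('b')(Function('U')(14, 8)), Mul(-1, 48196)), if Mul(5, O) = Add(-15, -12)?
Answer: Rational(-240926, 5) ≈ -48185.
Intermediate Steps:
O = Rational(-27, 5) (O = Mul(Rational(1, 5), Add(-15, -12)) = Mul(Rational(1, 5), -27) = Rational(-27, 5) ≈ -5.4000)
Function('U')(c, x) = Rational(1, 4) (Function('U')(c, x) = Add(Mul(-1, Rational(-1, 4)), Mul(0, Rational(-1, 5))) = Add(Rational(1, 4), 0) = Rational(1, 4))
Function('b')(w) = Mul(Rational(108, 5), Pow(w, Rational(1, 2))) (Function('b')(w) = Mul(Mul(-4, Rational(-27, 5)), Pow(w, Rational(1, 2))) = Mul(Rational(108, 5), Pow(w, Rational(1, 2))))
Add(Function('b')(Function('U')(14, 8)), Mul(-1, 48196)) = Add(Mul(Rational(108, 5), Pow(Rational(1, 4), Rational(1, 2))), Mul(-1, 48196)) = Add(Mul(Rational(108, 5), Rational(1, 2)), -48196) = Add(Rational(54, 5), -48196) = Rational(-240926, 5)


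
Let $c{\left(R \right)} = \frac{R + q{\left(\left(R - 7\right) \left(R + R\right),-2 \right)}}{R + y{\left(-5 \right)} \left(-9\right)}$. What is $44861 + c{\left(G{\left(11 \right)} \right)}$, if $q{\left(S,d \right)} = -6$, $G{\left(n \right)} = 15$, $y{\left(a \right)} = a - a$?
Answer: $\frac{224308}{5} \approx 44862.0$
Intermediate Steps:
$y{\left(a \right)} = 0$
$c{\left(R \right)} = \frac{-6 + R}{R}$ ($c{\left(R \right)} = \frac{R - 6}{R + 0 \left(-9\right)} = \frac{-6 + R}{R + 0} = \frac{-6 + R}{R}$)
$44861 + c{\left(G{\left(11 \right)} \right)} = 44861 + \frac{-6 + 15}{15} = 44861 + \frac{1}{15} \cdot 9 = 44861 + \frac{3}{5} = \frac{224308}{5}$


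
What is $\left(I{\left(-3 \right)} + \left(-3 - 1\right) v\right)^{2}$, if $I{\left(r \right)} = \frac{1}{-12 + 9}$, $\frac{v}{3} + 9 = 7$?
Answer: $\frac{5041}{9} \approx 560.11$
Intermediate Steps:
$v = -6$ ($v = -27 + 3 \cdot 7 = -27 + 21 = -6$)
$I{\left(r \right)} = - \frac{1}{3}$ ($I{\left(r \right)} = \frac{1}{-3} = - \frac{1}{3}$)
$\left(I{\left(-3 \right)} + \left(-3 - 1\right) v\right)^{2} = \left(- \frac{1}{3} + \left(-3 - 1\right) \left(-6\right)\right)^{2} = \left(- \frac{1}{3} - -24\right)^{2} = \left(- \frac{1}{3} + 24\right)^{2} = \left(\frac{71}{3}\right)^{2} = \frac{5041}{9}$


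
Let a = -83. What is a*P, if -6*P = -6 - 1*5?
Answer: -913/6 ≈ -152.17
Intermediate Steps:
P = 11/6 (P = -(-6 - 1*5)/6 = -(-6 - 5)/6 = -1/6*(-11) = 11/6 ≈ 1.8333)
a*P = -83*11/6 = -913/6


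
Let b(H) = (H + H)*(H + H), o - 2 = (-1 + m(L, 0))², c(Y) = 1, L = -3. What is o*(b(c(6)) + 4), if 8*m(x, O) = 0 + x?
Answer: 249/8 ≈ 31.125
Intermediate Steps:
m(x, O) = x/8 (m(x, O) = (0 + x)/8 = x/8)
o = 249/64 (o = 2 + (-1 + (⅛)*(-3))² = 2 + (-1 - 3/8)² = 2 + (-11/8)² = 2 + 121/64 = 249/64 ≈ 3.8906)
b(H) = 4*H² (b(H) = (2*H)*(2*H) = 4*H²)
o*(b(c(6)) + 4) = 249*(4*1² + 4)/64 = 249*(4*1 + 4)/64 = 249*(4 + 4)/64 = (249/64)*8 = 249/8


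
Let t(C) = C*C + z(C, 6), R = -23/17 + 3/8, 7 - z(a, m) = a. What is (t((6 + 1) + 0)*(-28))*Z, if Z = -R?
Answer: -45619/34 ≈ -1341.7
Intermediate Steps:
z(a, m) = 7 - a
R = -133/136 (R = -23*1/17 + 3*(⅛) = -23/17 + 3/8 = -133/136 ≈ -0.97794)
t(C) = 7 + C² - C (t(C) = C*C + (7 - C) = C² + (7 - C) = 7 + C² - C)
Z = 133/136 (Z = -1*(-133/136) = 133/136 ≈ 0.97794)
(t((6 + 1) + 0)*(-28))*Z = ((7 + ((6 + 1) + 0)² - ((6 + 1) + 0))*(-28))*(133/136) = ((7 + (7 + 0)² - (7 + 0))*(-28))*(133/136) = ((7 + 7² - 1*7)*(-28))*(133/136) = ((7 + 49 - 7)*(-28))*(133/136) = (49*(-28))*(133/136) = -1372*133/136 = -45619/34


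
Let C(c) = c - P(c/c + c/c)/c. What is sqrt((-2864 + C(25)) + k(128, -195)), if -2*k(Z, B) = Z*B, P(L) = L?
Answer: sqrt(241023)/5 ≈ 98.188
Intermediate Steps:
k(Z, B) = -B*Z/2 (k(Z, B) = -Z*B/2 = -B*Z/2)
C(c) = c - 2/c (C(c) = c - (c/c + c/c)/c = c - (1 + 1)/c = c - 2/c)
sqrt((-2864 + C(25)) + k(128, -195)) = sqrt((-2864 + (25 - 2/25)) - 1/2*(-195)*128) = sqrt((-2864 + (25 - 2*1/25)) + 12480) = sqrt((-2864 + (25 - 2/25)) + 12480) = sqrt((-2864 + 623/25) + 12480) = sqrt(-70977/25 + 12480) = sqrt(241023/25) = sqrt(241023)/5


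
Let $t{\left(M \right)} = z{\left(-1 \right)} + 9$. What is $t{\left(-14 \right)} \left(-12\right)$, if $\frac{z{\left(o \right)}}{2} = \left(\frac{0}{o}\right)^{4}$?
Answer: $-108$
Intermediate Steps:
$z{\left(o \right)} = 0$ ($z{\left(o \right)} = 2 \left(\frac{0}{o}\right)^{4} = 2 \cdot 0^{4} = 2 \cdot 0 = 0$)
$t{\left(M \right)} = 9$ ($t{\left(M \right)} = 0 + 9 = 9$)
$t{\left(-14 \right)} \left(-12\right) = 9 \left(-12\right) = -108$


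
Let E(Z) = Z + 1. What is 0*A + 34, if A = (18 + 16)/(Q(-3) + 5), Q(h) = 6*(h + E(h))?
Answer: 34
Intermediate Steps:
E(Z) = 1 + Z
Q(h) = 6 + 12*h (Q(h) = 6*(h + (1 + h)) = 6*(1 + 2*h) = 6 + 12*h)
A = -34/25 (A = (18 + 16)/((6 + 12*(-3)) + 5) = 34/((6 - 36) + 5) = 34/(-30 + 5) = 34/(-25) = 34*(-1/25) = -34/25 ≈ -1.3600)
0*A + 34 = 0*(-34/25) + 34 = 0 + 34 = 34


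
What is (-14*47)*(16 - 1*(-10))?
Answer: -17108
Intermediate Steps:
(-14*47)*(16 - 1*(-10)) = -658*(16 + 10) = -658*26 = -17108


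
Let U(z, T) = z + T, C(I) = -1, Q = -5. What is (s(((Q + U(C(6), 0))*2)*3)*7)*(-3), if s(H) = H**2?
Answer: -27216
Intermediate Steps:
U(z, T) = T + z
(s(((Q + U(C(6), 0))*2)*3)*7)*(-3) = ((((-5 + (0 - 1))*2)*3)**2*7)*(-3) = ((((-5 - 1)*2)*3)**2*7)*(-3) = ((-6*2*3)**2*7)*(-3) = ((-12*3)**2*7)*(-3) = ((-36)**2*7)*(-3) = (1296*7)*(-3) = 9072*(-3) = -27216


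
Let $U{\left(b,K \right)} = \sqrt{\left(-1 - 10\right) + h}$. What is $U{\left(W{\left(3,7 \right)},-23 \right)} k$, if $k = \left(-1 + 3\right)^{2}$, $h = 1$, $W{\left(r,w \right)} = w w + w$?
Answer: $4 i \sqrt{10} \approx 12.649 i$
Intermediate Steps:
$W{\left(r,w \right)} = w + w^{2}$ ($W{\left(r,w \right)} = w^{2} + w = w + w^{2}$)
$k = 4$ ($k = 2^{2} = 4$)
$U{\left(b,K \right)} = i \sqrt{10}$ ($U{\left(b,K \right)} = \sqrt{\left(-1 - 10\right) + 1} = \sqrt{-11 + 1} = \sqrt{-10} = i \sqrt{10}$)
$U{\left(W{\left(3,7 \right)},-23 \right)} k = i \sqrt{10} \cdot 4 = 4 i \sqrt{10}$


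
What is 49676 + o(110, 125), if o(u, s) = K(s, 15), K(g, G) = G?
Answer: 49691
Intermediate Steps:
o(u, s) = 15
49676 + o(110, 125) = 49676 + 15 = 49691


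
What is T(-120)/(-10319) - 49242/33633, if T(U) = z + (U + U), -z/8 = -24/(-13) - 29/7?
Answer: -15187118558/10527454119 ≈ -1.4426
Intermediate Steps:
z = 1672/91 (z = -8*(-24/(-13) - 29/7) = -8*(-24*(-1/13) - 29*⅐) = -8*(24/13 - 29/7) = -8*(-209/91) = 1672/91 ≈ 18.374)
T(U) = 1672/91 + 2*U (T(U) = 1672/91 + (U + U) = 1672/91 + 2*U)
T(-120)/(-10319) - 49242/33633 = (1672/91 + 2*(-120))/(-10319) - 49242/33633 = (1672/91 - 240)*(-1/10319) - 49242*1/33633 = -20168/91*(-1/10319) - 16414/11211 = 20168/939029 - 16414/11211 = -15187118558/10527454119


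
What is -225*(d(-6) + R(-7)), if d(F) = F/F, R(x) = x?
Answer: 1350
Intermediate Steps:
d(F) = 1
-225*(d(-6) + R(-7)) = -225*(1 - 7) = -225*(-6) = 1350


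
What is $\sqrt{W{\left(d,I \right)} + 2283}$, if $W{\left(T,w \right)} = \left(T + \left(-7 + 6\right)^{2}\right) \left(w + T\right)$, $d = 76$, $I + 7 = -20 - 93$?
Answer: $i \sqrt{1105} \approx 33.242 i$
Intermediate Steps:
$I = -120$ ($I = -7 - 113 = -120$)
$W{\left(T,w \right)} = \left(1 + T\right) \left(T + w\right)$ ($W{\left(T,w \right)} = \left(T + \left(-1\right)^{2}\right) \left(T + w\right) = \left(T + 1\right) \left(T + w\right) = \left(1 + T\right) \left(T + w\right)$)
$\sqrt{W{\left(d,I \right)} + 2283} = \sqrt{\left(76 - 120 + 76^{2} + 76 \left(-120\right)\right) + 2283} = \sqrt{\left(76 - 120 + 5776 - 9120\right) + 2283} = \sqrt{-3388 + 2283} = \sqrt{-1105} = i \sqrt{1105}$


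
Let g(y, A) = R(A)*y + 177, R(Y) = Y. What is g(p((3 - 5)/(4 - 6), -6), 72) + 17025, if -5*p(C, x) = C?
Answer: 85938/5 ≈ 17188.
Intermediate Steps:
p(C, x) = -C/5
g(y, A) = 177 + A*y (g(y, A) = A*y + 177 = 177 + A*y)
g(p((3 - 5)/(4 - 6), -6), 72) + 17025 = (177 + 72*(-(3 - 5)/(5*(4 - 6)))) + 17025 = (177 + 72*(-(-2)/(5*(-2)))) + 17025 = (177 + 72*(-(-2)*(-1)/(5*2))) + 17025 = (177 + 72*(-⅕*1)) + 17025 = (177 + 72*(-⅕)) + 17025 = (177 - 72/5) + 17025 = 813/5 + 17025 = 85938/5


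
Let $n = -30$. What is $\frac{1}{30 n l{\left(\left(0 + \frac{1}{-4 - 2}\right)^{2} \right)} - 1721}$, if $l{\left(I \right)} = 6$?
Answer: $- \frac{1}{7121} \approx -0.00014043$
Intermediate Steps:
$\frac{1}{30 n l{\left(\left(0 + \frac{1}{-4 - 2}\right)^{2} \right)} - 1721} = \frac{1}{30 \left(-30\right) 6 - 1721} = \frac{1}{\left(-900\right) 6 - 1721} = \frac{1}{-5400 - 1721} = \frac{1}{-7121} = - \frac{1}{7121}$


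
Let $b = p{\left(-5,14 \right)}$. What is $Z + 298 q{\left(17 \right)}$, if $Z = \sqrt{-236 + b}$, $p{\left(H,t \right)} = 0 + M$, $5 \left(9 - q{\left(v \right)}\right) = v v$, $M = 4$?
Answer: $- \frac{72712}{5} + 2 i \sqrt{58} \approx -14542.0 + 15.232 i$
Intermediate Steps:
$q{\left(v \right)} = 9 - \frac{v^{2}}{5}$ ($q{\left(v \right)} = 9 - \frac{v v}{5} = 9 - \frac{v^{2}}{5}$)
$p{\left(H,t \right)} = 4$ ($p{\left(H,t \right)} = 0 + 4 = 4$)
$b = 4$
$Z = 2 i \sqrt{58}$ ($Z = \sqrt{-236 + 4} = \sqrt{-232} = 2 i \sqrt{58} \approx 15.232 i$)
$Z + 298 q{\left(17 \right)} = 2 i \sqrt{58} + 298 \left(9 - \frac{17^{2}}{5}\right) = 2 i \sqrt{58} + 298 \left(9 - \frac{289}{5}\right) = 2 i \sqrt{58} + 298 \left(- \frac{244}{5}\right) = 2 i \sqrt{58} - \frac{72712}{5} = - \frac{72712}{5} + 2 i \sqrt{58}$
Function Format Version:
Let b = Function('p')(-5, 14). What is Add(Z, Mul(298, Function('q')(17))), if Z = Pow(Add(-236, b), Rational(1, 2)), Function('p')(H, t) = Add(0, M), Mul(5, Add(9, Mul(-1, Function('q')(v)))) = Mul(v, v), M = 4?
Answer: Add(Rational(-72712, 5), Mul(2, I, Pow(58, Rational(1, 2)))) ≈ Add(-14542., Mul(15.232, I))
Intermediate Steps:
Function('q')(v) = Add(9, Mul(Rational(-1, 5), Pow(v, 2))) (Function('q')(v) = Add(9, Mul(Rational(-1, 5), Mul(v, v))) = Add(9, Mul(Rational(-1, 5), Pow(v, 2))))
Function('p')(H, t) = 4 (Function('p')(H, t) = Add(0, 4) = 4)
b = 4
Z = Mul(2, I, Pow(58, Rational(1, 2))) (Z = Pow(Add(-236, 4), Rational(1, 2)) = Pow(-232, Rational(1, 2)) = Mul(2, I, Pow(58, Rational(1, 2))) ≈ Mul(15.232, I))
Add(Z, Mul(298, Function('q')(17))) = Add(Mul(2, I, Pow(58, Rational(1, 2))), Mul(298, Add(9, Mul(Rational(-1, 5), Pow(17, 2))))) = Add(Mul(2, I, Pow(58, Rational(1, 2))), Mul(298, Add(9, Mul(Rational(-1, 5), 289)))) = Add(Mul(2, I, Pow(58, Rational(1, 2))), Mul(298, Add(9, Rational(-289, 5)))) = Add(Mul(2, I, Pow(58, Rational(1, 2))), Mul(298, Rational(-244, 5))) = Add(Mul(2, I, Pow(58, Rational(1, 2))), Rational(-72712, 5)) = Add(Rational(-72712, 5), Mul(2, I, Pow(58, Rational(1, 2))))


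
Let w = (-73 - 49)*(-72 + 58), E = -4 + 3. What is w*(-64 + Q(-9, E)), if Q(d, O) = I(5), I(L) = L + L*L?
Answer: -58072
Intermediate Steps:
E = -1
I(L) = L + L²
Q(d, O) = 30 (Q(d, O) = 5*(1 + 5) = 5*6 = 30)
w = 1708 (w = -122*(-14) = 1708)
w*(-64 + Q(-9, E)) = 1708*(-64 + 30) = 1708*(-34) = -58072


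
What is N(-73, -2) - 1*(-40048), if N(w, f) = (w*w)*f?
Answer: 29390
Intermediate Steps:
N(w, f) = f*w² (N(w, f) = w²*f = f*w²)
N(-73, -2) - 1*(-40048) = -2*(-73)² - 1*(-40048) = -2*5329 + 40048 = -10658 + 40048 = 29390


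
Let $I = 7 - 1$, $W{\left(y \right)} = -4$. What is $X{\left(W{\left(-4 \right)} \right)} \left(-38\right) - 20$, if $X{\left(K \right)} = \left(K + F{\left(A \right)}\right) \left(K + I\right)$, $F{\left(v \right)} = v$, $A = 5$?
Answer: $-96$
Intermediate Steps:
$I = 6$ ($I = 7 - 1 = 6$)
$X{\left(K \right)} = \left(5 + K\right) \left(6 + K\right)$ ($X{\left(K \right)} = \left(K + 5\right) \left(K + 6\right) = \left(5 + K\right) \left(6 + K\right)$)
$X{\left(W{\left(-4 \right)} \right)} \left(-38\right) - 20 = \left(30 + \left(-4\right)^{2} + 11 \left(-4\right)\right) \left(-38\right) - 20 = \left(30 + 16 - 44\right) \left(-38\right) - 20 = 2 \left(-38\right) - 20 = -76 - 20 = -96$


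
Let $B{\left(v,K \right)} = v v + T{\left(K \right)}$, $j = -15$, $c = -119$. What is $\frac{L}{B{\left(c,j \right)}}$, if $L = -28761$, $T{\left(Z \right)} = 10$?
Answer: $- \frac{28761}{14171} \approx -2.0296$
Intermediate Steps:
$B{\left(v,K \right)} = 10 + v^{2}$ ($B{\left(v,K \right)} = v v + 10 = v^{2} + 10 = 10 + v^{2}$)
$\frac{L}{B{\left(c,j \right)}} = - \frac{28761}{10 + \left(-119\right)^{2}} = - \frac{28761}{10 + 14161} = - \frac{28761}{14171}$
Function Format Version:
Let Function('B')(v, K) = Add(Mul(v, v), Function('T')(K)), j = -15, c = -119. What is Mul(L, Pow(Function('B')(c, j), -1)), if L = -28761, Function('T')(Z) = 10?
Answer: Rational(-28761, 14171) ≈ -2.0296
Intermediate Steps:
Function('B')(v, K) = Add(10, Pow(v, 2)) (Function('B')(v, K) = Add(Mul(v, v), 10) = Add(Pow(v, 2), 10) = Add(10, Pow(v, 2)))
Mul(L, Pow(Function('B')(c, j), -1)) = Mul(-28761, Pow(Add(10, Pow(-119, 2)), -1)) = Mul(-28761, Pow(Add(10, 14161), -1)) = Mul(-28761, Pow(14171, -1)) = Mul(-28761, Rational(1, 14171)) = Rational(-28761, 14171)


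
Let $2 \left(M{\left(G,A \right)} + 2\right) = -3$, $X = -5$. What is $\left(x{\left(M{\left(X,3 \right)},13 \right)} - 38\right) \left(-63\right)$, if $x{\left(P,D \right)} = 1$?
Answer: $2331$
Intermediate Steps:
$M{\left(G,A \right)} = - \frac{7}{2}$ ($M{\left(G,A \right)} = -2 + \frac{1}{2} \left(-3\right) = -2 - \frac{3}{2} = - \frac{7}{2}$)
$\left(x{\left(M{\left(X,3 \right)},13 \right)} - 38\right) \left(-63\right) = \left(1 - 38\right) \left(-63\right) = \left(-37\right) \left(-63\right) = 2331$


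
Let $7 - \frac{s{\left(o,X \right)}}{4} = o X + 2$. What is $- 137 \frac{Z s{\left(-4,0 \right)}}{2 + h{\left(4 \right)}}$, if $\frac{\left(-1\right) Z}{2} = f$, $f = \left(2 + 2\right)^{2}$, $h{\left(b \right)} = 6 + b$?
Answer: $\frac{21920}{3} \approx 7306.7$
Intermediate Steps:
$f = 16$ ($f = 4^{2} = 16$)
$s{\left(o,X \right)} = 20 - 4 X o$ ($s{\left(o,X \right)} = 28 - 4 \left(o X + 2\right) = 28 - 4 \left(X o + 2\right) = 28 - 4 \left(2 + X o\right) = 28 - \left(8 + 4 X o\right) = 20 - 4 X o$)
$Z = -32$ ($Z = \left(-2\right) 16 = -32$)
$- 137 \frac{Z s{\left(-4,0 \right)}}{2 + h{\left(4 \right)}} = - 137 \frac{\left(-32\right) \left(20 - 0 \left(-4\right)\right)}{2 + \left(6 + 4\right)} = - 137 \frac{\left(-32\right) \left(20 + 0\right)}{2 + 10} = - 137 \frac{\left(-32\right) 20}{12} = - 137 \left(\left(-640\right) \frac{1}{12}\right) = \left(-137\right) \left(- \frac{160}{3}\right) = \frac{21920}{3}$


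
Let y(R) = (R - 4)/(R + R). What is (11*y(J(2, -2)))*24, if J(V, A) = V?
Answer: -132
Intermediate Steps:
y(R) = (-4 + R)/(2*R) (y(R) = (-4 + R)/((2*R)) = (-4 + R)*(1/(2*R)) = (-4 + R)/(2*R))
(11*y(J(2, -2)))*24 = (11*((½)*(-4 + 2)/2))*24 = (11*((½)*(½)*(-2)))*24 = (11*(-½))*24 = -11/2*24 = -132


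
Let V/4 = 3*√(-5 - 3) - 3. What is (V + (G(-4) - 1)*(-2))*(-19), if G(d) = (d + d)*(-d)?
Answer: -1026 - 456*I*√2 ≈ -1026.0 - 644.88*I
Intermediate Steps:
G(d) = -2*d² (G(d) = (2*d)*(-d) = -2*d²)
V = -12 + 24*I*√2 (V = 4*(3*√(-5 - 3) - 3) = 4*(3*√(-8) - 3) = 4*(3*(2*I*√2) - 3) = 4*(6*I*√2 - 3) = 4*(-3 + 6*I*√2) = -12 + 24*I*√2 ≈ -12.0 + 33.941*I)
(V + (G(-4) - 1)*(-2))*(-19) = ((-12 + 24*I*√2) + (-2*(-4)² - 1)*(-2))*(-19) = ((-12 + 24*I*√2) + (-2*16 - 1)*(-2))*(-19) = ((-12 + 24*I*√2) + (-32 - 1)*(-2))*(-19) = ((-12 + 24*I*√2) - 33*(-2))*(-19) = ((-12 + 24*I*√2) + 66)*(-19) = (54 + 24*I*√2)*(-19) = -1026 - 456*I*√2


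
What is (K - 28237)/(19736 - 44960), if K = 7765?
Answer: 853/1051 ≈ 0.81161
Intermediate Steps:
(K - 28237)/(19736 - 44960) = (7765 - 28237)/(19736 - 44960) = -20472/(-25224) = -20472*(-1/25224) = 853/1051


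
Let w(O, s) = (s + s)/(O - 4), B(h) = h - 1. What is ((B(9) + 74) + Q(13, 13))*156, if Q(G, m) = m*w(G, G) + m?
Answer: 62036/3 ≈ 20679.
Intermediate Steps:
B(h) = -1 + h
w(O, s) = 2*s/(-4 + O) (w(O, s) = (2*s)/(-4 + O) = 2*s/(-4 + O))
Q(G, m) = m + 2*G*m/(-4 + G) (Q(G, m) = m*(2*G/(-4 + G)) + m = 2*G*m/(-4 + G) + m = m + 2*G*m/(-4 + G))
((B(9) + 74) + Q(13, 13))*156 = (((-1 + 9) + 74) + 13*(-4 + 3*13)/(-4 + 13))*156 = ((8 + 74) + 13*(-4 + 39)/9)*156 = (82 + 13*(⅑)*35)*156 = (82 + 455/9)*156 = (1193/9)*156 = 62036/3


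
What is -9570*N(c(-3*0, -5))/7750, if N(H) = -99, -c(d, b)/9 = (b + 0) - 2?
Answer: 94743/775 ≈ 122.25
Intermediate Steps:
c(d, b) = 18 - 9*b (c(d, b) = -9*((b + 0) - 2) = -9*(b - 2) = -9*(-2 + b) = 18 - 9*b)
-9570*N(c(-3*0, -5))/7750 = -9570/(7750/(-99)) = -9570/(7750*(-1/99)) = -9570/(-7750/99) = -9570*(-99/7750) = 94743/775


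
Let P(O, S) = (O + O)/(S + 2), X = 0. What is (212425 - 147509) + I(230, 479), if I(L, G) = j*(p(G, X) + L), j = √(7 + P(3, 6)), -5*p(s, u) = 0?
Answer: 64916 + 115*√31 ≈ 65556.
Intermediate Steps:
p(s, u) = 0 (p(s, u) = -⅕*0 = 0)
P(O, S) = 2*O/(2 + S) (P(O, S) = (2*O)/(2 + S) = 2*O/(2 + S))
j = √31/2 (j = √(7 + 2*3/(2 + 6)) = √(7 + 2*3/8) = √(7 + 2*3*(⅛)) = √(7 + ¾) = √(31/4) = √31/2 ≈ 2.7839)
I(L, G) = L*√31/2 (I(L, G) = (√31/2)*(0 + L) = (√31/2)*L = L*√31/2)
(212425 - 147509) + I(230, 479) = (212425 - 147509) + (½)*230*√31 = 64916 + 115*√31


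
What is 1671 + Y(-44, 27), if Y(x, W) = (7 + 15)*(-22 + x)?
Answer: 219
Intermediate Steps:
Y(x, W) = -484 + 22*x (Y(x, W) = 22*(-22 + x) = -484 + 22*x)
1671 + Y(-44, 27) = 1671 + (-484 + 22*(-44)) = 1671 + (-484 - 968) = 1671 - 1452 = 219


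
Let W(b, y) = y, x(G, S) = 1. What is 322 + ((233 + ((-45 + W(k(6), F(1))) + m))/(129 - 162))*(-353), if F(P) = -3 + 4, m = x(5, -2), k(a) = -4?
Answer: 77696/33 ≈ 2354.4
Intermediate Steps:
m = 1
F(P) = 1
322 + ((233 + ((-45 + W(k(6), F(1))) + m))/(129 - 162))*(-353) = 322 + ((233 + ((-45 + 1) + 1))/(129 - 162))*(-353) = 322 + ((233 + (-44 + 1))/(-33))*(-353) = 322 + ((233 - 43)*(-1/33))*(-353) = 322 + (190*(-1/33))*(-353) = 322 - 190/33*(-353) = 322 + 67070/33 = 77696/33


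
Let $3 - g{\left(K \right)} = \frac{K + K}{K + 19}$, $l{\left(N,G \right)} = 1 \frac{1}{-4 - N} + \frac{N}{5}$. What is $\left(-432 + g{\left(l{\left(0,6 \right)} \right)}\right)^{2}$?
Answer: $\frac{1035101929}{5625} \approx 1.8402 \cdot 10^{5}$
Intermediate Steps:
$l{\left(N,G \right)} = \frac{1}{-4 - N} + \frac{N}{5}$ ($l{\left(N,G \right)} = \frac{1}{-4 - N} + N \frac{1}{5} = \frac{1}{-4 - N} + \frac{N}{5}$)
$g{\left(K \right)} = 3 - \frac{2 K}{19 + K}$ ($g{\left(K \right)} = 3 - \frac{K + K}{K + 19} = 3 - \frac{2 K}{19 + K}$)
$\left(-432 + g{\left(l{\left(0,6 \right)} \right)}\right)^{2} = \left(-432 + \frac{57 + \frac{-5 + 0^{2} + 4 \cdot 0}{5 \left(4 + 0\right)}}{19 + \frac{-5 + 0^{2} + 4 \cdot 0}{5 \left(4 + 0\right)}}\right)^{2} = \left(-432 + \frac{57 + \frac{-5 + 0 + 0}{5 \cdot 4}}{19 + \frac{-5 + 0 + 0}{5 \cdot 4}}\right)^{2} = \left(-432 + \frac{57 + \frac{1}{5} \cdot \frac{1}{4} \left(-5\right)}{19 + \frac{1}{5} \cdot \frac{1}{4} \left(-5\right)}\right)^{2} = \left(-432 + \frac{57 - \frac{1}{4}}{19 - \frac{1}{4}}\right)^{2} = \left(-432 + \frac{1}{\frac{75}{4}} \cdot \frac{227}{4}\right)^{2} = \left(-432 + \frac{4}{75} \cdot \frac{227}{4}\right)^{2} = \left(-432 + \frac{227}{75}\right)^{2} = \left(- \frac{32173}{75}\right)^{2} = \frac{1035101929}{5625}$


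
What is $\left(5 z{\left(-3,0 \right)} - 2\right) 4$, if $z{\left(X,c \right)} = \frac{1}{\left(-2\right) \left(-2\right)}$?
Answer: $-3$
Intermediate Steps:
$z{\left(X,c \right)} = \frac{1}{4}$
$\left(5 z{\left(-3,0 \right)} - 2\right) 4 = \left(5 \cdot \frac{1}{4} - 2\right) 4 = \left(\frac{5}{4} - 2\right) 4 = \left(- \frac{3}{4}\right) 4 = -3$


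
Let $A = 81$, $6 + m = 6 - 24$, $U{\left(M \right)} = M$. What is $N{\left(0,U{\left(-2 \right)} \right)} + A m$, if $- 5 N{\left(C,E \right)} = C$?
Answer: $-1944$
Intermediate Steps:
$m = -24$ ($m = -6 + \left(6 - 24\right) = -6 - 18 = -24$)
$N{\left(C,E \right)} = - \frac{C}{5}$
$N{\left(0,U{\left(-2 \right)} \right)} + A m = \left(- \frac{1}{5}\right) 0 + 81 \left(-24\right) = 0 - 1944 = -1944$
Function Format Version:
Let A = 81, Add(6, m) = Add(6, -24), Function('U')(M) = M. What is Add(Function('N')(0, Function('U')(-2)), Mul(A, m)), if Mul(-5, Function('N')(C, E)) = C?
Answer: -1944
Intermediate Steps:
m = -24 (m = Add(-6, Add(6, -24)) = Add(-6, -18) = -24)
Function('N')(C, E) = Mul(Rational(-1, 5), C)
Add(Function('N')(0, Function('U')(-2)), Mul(A, m)) = Add(Mul(Rational(-1, 5), 0), Mul(81, -24)) = Add(0, -1944) = -1944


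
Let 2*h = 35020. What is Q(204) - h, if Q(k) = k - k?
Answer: -17510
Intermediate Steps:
h = 17510 (h = (1/2)*35020 = 17510)
Q(k) = 0
Q(204) - h = 0 - 1*17510 = 0 - 17510 = -17510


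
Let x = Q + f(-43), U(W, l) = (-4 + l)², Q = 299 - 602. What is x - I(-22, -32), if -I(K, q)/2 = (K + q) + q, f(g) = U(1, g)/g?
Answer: -22634/43 ≈ -526.37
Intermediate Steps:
Q = -303
f(g) = (-4 + g)²/g
I(K, q) = -4*q - 2*K (I(K, q) = -2*((K + q) + q) = -2*(K + 2*q) = -4*q - 2*K)
x = -15238/43 (x = -303 + (-4 - 43)²/(-43) = -303 - 1/43*(-47)² = -303 - 1/43*2209 = -303 - 2209/43 = -15238/43 ≈ -354.37)
x - I(-22, -32) = -15238/43 - (-4*(-32) - 2*(-22)) = -15238/43 - (128 + 44) = -15238/43 - 1*172 = -15238/43 - 172 = -22634/43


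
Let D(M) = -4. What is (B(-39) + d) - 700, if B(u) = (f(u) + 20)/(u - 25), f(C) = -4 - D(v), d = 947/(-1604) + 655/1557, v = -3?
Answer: -6997615621/9989712 ≈ -700.48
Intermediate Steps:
d = -423859/2497428 (d = 947*(-1/1604) + 655*(1/1557) = -947/1604 + 655/1557 = -423859/2497428 ≈ -0.16972)
f(C) = 0 (f(C) = -4 - 1*(-4) = -4 + 4 = 0)
B(u) = 20/(-25 + u) (B(u) = (0 + 20)/(u - 25) = 20/(-25 + u))
(B(-39) + d) - 700 = (20/(-25 - 39) - 423859/2497428) - 700 = (20/(-64) - 423859/2497428) - 700 = (20*(-1/64) - 423859/2497428) - 700 = (-5/16 - 423859/2497428) - 700 = -4817221/9989712 - 700 = -6997615621/9989712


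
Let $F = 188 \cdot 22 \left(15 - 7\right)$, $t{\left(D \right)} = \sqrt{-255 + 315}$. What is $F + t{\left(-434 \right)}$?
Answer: $33088 + 2 \sqrt{15} \approx 33096.0$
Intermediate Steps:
$t{\left(D \right)} = 2 \sqrt{15}$ ($t{\left(D \right)} = \sqrt{60} = 2 \sqrt{15}$)
$F = 33088$ ($F = 188 \cdot 22 \cdot 8 = 188 \cdot 176 = 33088$)
$F + t{\left(-434 \right)} = 33088 + 2 \sqrt{15}$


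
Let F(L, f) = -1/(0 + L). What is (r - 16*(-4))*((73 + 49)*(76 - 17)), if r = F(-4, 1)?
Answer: 924943/2 ≈ 4.6247e+5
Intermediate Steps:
F(L, f) = -1/L
r = 1/4 (r = -1/(-4) = -1*(-1/4) = 1/4 ≈ 0.25000)
(r - 16*(-4))*((73 + 49)*(76 - 17)) = (1/4 - 16*(-4))*((73 + 49)*(76 - 17)) = (1/4 + 64)*(122*59) = (257/4)*7198 = 924943/2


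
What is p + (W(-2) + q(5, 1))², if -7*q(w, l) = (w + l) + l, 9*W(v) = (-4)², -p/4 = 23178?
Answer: -7509623/81 ≈ -92711.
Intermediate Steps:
p = -92712 (p = -4*23178 = -92712)
W(v) = 16/9 (W(v) = (⅑)*(-4)² = (⅑)*16 = 16/9)
q(w, l) = -2*l/7 - w/7 (q(w, l) = -((w + l) + l)/7 = -((l + w) + l)/7 = -(w + 2*l)/7 = -2*l/7 - w/7)
p + (W(-2) + q(5, 1))² = -92712 + (16/9 + (-2/7*1 - ⅐*5))² = -92712 + (16/9 + (-2/7 - 5/7))² = -92712 + (16/9 - 1)² = -92712 + (7/9)² = -92712 + 49/81 = -7509623/81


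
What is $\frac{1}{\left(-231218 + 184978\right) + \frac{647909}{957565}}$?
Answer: $- \frac{957565}{44277157691} \approx -2.1627 \cdot 10^{-5}$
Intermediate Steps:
$\frac{1}{\left(-231218 + 184978\right) + \frac{647909}{957565}} = \frac{1}{-46240 + 647909 \cdot \frac{1}{957565}} = \frac{1}{-46240 + \frac{647909}{957565}} = \frac{1}{- \frac{44277157691}{957565}} = - \frac{957565}{44277157691}$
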